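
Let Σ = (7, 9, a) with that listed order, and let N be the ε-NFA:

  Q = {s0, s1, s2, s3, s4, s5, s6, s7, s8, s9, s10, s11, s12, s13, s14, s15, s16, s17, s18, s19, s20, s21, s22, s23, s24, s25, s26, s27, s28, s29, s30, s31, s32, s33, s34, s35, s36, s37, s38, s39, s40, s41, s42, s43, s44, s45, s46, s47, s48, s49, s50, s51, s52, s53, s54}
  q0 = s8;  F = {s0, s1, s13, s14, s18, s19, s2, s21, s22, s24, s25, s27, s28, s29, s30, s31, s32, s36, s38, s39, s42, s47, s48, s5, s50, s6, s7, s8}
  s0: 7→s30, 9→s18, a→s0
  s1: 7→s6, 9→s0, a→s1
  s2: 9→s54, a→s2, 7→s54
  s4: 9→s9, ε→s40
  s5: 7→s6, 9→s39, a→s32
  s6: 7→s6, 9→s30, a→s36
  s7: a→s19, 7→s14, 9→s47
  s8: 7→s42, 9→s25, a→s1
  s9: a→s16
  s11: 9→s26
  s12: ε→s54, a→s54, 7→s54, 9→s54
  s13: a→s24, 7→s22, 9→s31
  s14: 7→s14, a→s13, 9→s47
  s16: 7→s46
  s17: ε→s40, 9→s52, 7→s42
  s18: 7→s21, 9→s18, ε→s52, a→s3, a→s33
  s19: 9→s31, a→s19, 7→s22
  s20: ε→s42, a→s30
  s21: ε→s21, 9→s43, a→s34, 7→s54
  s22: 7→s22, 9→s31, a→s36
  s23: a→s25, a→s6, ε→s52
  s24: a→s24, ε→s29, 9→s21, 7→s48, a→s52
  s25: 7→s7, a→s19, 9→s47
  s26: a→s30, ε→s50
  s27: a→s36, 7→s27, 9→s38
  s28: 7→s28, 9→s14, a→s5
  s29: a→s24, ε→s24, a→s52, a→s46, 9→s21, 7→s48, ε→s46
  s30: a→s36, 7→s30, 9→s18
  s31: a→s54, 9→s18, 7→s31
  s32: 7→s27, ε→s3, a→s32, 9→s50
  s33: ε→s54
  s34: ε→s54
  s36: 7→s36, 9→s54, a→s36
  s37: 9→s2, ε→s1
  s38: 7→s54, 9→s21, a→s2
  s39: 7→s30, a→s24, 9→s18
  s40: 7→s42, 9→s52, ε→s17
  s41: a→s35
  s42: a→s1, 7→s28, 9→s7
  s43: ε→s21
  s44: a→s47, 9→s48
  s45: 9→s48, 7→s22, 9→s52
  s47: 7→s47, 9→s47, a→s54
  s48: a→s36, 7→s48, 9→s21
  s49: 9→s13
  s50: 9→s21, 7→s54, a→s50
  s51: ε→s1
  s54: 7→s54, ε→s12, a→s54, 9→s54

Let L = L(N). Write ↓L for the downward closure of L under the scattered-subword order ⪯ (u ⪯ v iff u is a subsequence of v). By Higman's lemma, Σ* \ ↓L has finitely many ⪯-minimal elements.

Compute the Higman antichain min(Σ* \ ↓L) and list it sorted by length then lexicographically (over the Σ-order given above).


min(Σ*\↓L) = [99a, a7a9, a9977, 77aa97].

|Q|=55, |F|=28, |δ|=133 (19 ε).
min D↑ (28 st, q0=0, F={12}): 0:7→1,9→2,a→3 1:7→4,9→5,a→3 2:7→5,9→6,a→7 3:7→8,9→9,a→3 4:7→4,9→10,a→11 5:7→10,9→6,a→7 6:7→6,9→6,a→12 7:7→13,9→14,a→7 8:7→8,9→15,a→16 9:7→15,9→17,a→9 10:7→10,9→6,a→18 11:7→8,9→19,a→20 12:7→12,9→12,a→12 13:7→13,9→14,a→16 14:7→14,9→17,a→12 15:7→15,9→17,a→16 16:7→16,9→12,a→16 17:7→21,9→17,a→12 18:7→13,9→14,a→22 19:7→15,9→17,a→22 20:7→23,9→24,a→20 21:7→12,9→21,a→12 22:7→25,9→21,a→22 23:7→23,9→26,a→16 24:7→12,9→21,a→24 25:7→25,9→21,a→16 26:7→12,9→21,a→27 27:7→12,9→12,a→27 (ε-aug+det+¬).
'99a': |S_i|=[36, 28, 11, 5] end={s12,s3,s33,s34,s54} ∉↓L; 3/3 deletions ∈↓L.
'a7a9': run [36, 29, 18, 7, 2] end={s12,s54} — reject; 4/4 del acc.
'a9977': run [36, 29, 21, 9, 5, 2] end={s12,s54} rej; 5/5 single-dels accept.
'77aa97': run [36, 34, 29, 26, 18, 8, 2] end={s12,s54} — reject; 6/6 single-dels accept.
4 minimals (antichain).


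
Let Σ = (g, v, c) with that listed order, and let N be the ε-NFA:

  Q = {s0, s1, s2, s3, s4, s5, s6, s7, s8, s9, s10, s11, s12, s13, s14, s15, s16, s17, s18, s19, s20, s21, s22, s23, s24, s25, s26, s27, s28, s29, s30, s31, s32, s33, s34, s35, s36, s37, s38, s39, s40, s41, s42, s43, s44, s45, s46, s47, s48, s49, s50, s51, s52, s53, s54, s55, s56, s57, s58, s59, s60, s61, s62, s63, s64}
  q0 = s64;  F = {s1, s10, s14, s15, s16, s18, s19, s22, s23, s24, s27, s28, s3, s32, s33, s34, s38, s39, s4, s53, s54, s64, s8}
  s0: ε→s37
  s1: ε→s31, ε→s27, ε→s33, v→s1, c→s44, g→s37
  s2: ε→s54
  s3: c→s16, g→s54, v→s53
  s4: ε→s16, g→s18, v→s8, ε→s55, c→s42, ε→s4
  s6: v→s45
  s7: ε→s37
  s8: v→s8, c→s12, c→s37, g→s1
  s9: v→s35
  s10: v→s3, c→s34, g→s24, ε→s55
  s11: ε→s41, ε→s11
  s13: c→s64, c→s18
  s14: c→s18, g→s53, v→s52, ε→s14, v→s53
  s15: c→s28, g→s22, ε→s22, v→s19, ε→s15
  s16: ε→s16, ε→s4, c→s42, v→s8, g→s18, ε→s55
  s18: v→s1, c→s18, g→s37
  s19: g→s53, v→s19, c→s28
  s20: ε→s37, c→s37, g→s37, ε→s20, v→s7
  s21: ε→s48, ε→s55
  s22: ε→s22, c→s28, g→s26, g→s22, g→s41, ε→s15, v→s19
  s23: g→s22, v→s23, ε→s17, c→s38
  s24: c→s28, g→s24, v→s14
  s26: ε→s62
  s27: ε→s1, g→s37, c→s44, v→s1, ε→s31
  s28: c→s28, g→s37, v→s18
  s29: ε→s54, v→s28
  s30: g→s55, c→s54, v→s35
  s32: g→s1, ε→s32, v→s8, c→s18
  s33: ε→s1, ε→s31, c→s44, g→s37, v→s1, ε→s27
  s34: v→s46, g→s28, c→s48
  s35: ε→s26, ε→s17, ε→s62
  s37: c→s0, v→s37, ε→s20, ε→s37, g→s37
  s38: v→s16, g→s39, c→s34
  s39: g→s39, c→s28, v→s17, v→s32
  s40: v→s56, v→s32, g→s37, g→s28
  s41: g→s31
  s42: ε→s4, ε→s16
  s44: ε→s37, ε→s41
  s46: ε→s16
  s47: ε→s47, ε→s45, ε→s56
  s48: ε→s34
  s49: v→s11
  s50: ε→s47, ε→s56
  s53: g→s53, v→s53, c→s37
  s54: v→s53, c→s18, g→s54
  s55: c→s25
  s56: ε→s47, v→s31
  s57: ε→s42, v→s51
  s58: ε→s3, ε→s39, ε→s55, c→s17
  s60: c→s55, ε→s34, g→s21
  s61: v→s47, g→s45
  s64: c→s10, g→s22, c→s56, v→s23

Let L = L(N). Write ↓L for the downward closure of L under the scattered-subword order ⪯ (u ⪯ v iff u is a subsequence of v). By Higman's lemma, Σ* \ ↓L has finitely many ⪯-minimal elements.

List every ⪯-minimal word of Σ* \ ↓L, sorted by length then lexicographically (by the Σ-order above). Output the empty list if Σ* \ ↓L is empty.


|Q|=65, |F|=23, |δ|=158 (55 ε).
min D↑ (20 st, q0=0, F={11}): 0:g→1,v→2,c→3 1:g→1,v→4,c→5 2:g→1,v→2,c→6 3:g→7,v→8,c→9 4:g→10,v→4,c→5 5:g→11,v→12,c→5 6:g→13,v→14,c→9 7:g→7,v→15,c→5 8:g→16,v→10,c→14 9:g→5,v→14,c→9 10:g→10,v→10,c→11 11:g→11,v→11,c→11 12:g→11,v→17,c→12 13:g→13,v→18,c→5 14:g→12,v→19,c→14 15:g→10,v→10,c→12 16:g→16,v→10,c→12 17:g→11,v→17,c→11 18:g→17,v→19,c→12 19:g→17,v→19,c→11.
'gcg': run [43, 27, 13, 5] end={s0,s20,s31,s37,s7} rej; 3/3 single-dels accept.
'gvgc': |S_i|=[43, 27, 20, 11, 7] end={s0,s20,s31,s37,s41,s44,s7} rej; 4/4 del acc.
'cvvc': run [43, 36, 26, 14, 8] end={s0,s12,s20,s31,s37,s41,s44,s7} rej; 4/4 deletions ∈↓L.
'ccgg': |S_i|=[43, 36, 22, 12, 5] end={s0,s20,s31,s37,s7} ∉↓L; 4/4 single-dels accept.
'vcvgg': run [43, 37, 26, 21, 11, 5] end={s0,s20,s31,s37,s7} ∉↓L; 5/5 del acc.
5 obstructions.

Antichain: [gcg, gvgc, cvvc, ccgg, vcvgg].


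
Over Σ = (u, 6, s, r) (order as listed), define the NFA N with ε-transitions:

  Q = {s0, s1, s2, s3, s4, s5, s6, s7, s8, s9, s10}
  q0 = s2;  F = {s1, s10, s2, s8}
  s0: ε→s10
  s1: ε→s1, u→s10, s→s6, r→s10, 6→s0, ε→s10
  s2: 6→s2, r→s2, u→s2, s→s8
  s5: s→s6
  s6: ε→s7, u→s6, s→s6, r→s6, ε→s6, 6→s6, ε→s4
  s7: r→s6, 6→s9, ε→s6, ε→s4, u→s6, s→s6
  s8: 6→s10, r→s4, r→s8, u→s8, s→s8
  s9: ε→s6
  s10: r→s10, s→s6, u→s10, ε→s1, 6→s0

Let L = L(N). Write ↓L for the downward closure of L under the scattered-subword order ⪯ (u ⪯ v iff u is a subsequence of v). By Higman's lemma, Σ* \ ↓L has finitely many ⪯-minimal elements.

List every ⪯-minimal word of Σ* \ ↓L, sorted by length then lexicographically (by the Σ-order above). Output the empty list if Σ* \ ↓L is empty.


min(Σ*\↓L) = [s6s].

|Q|=11, |F|=4, |δ|=36 (10 ε).
min D↑ (4 st, q0=0, F={3}): 0:u→0,6→0,s→1,r→0 1:u→1,6→2,s→1,r→1 2:u→2,6→2,s→3,r→2 3:u→3,6→3,s→3,r→3.
's6s': N↓-sim [9, 8, 7, 4] end={s4,s6,s7,s9} rej; 3/3 single-dels accept.
1 minimals (antichain).


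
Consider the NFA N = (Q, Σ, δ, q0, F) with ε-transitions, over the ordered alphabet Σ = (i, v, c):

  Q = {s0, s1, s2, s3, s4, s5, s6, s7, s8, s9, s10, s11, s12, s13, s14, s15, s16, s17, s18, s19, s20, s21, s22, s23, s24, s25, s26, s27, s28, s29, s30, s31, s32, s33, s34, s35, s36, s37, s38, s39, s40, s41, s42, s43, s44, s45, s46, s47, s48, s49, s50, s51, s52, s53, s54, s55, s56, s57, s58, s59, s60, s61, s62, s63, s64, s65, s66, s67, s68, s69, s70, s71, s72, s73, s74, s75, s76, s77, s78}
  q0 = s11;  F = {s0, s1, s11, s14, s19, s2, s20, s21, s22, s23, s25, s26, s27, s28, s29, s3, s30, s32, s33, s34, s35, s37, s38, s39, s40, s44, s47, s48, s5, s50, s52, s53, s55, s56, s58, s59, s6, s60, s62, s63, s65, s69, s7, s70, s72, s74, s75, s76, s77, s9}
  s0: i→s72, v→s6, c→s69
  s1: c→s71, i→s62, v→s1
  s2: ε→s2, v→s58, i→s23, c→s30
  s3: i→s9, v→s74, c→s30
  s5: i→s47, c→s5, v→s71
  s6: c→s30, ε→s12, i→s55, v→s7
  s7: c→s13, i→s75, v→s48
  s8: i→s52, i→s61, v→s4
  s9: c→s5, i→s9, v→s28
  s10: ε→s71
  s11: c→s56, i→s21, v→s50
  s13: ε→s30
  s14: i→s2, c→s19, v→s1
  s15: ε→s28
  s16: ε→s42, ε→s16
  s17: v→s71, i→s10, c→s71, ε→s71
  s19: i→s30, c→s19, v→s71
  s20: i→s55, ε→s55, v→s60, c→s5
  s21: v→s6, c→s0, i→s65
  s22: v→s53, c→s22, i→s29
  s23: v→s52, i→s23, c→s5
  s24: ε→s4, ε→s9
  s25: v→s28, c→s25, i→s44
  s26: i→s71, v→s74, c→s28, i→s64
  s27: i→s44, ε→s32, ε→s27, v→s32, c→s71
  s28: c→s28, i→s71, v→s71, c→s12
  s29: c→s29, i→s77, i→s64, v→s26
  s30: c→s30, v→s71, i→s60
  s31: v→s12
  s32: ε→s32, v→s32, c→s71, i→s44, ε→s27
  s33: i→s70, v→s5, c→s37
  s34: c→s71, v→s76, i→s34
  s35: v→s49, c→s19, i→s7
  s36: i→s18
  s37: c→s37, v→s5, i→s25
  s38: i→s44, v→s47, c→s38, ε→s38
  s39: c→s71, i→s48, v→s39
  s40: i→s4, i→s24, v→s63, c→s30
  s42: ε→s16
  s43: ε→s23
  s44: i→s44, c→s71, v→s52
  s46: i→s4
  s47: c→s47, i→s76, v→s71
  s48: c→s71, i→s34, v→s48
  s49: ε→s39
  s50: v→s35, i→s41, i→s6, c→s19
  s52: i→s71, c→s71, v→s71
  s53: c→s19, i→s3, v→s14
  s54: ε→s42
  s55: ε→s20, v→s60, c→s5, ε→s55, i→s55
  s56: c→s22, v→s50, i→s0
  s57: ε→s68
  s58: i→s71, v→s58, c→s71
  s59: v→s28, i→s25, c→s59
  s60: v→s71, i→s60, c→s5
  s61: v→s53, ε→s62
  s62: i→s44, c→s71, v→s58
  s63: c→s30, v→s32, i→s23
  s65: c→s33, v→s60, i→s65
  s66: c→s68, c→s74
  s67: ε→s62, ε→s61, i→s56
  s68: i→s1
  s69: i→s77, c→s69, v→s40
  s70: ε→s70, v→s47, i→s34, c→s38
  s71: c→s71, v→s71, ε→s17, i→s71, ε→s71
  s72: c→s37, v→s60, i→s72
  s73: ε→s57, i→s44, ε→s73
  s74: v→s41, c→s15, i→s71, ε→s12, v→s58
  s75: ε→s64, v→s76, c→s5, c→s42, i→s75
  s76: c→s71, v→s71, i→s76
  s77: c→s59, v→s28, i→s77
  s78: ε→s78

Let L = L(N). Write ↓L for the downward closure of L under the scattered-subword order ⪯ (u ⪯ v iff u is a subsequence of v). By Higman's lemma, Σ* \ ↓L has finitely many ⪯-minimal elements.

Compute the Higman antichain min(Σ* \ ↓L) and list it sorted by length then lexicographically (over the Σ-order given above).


A = [vcv, iivv, vvvc, ccivi, iiciic].

|Q|=79, |F|=50, |δ|=209 (34 ε).
min D↑ (49 st, q0=0, F={18}): 0:i→1,v→2,c→3 1:i→4,v→5,c→6 2:i→5,v→7,c→8 3:i→6,v→2,c→9 4:i→4,v→10,c→11 5:i→12,v→13,c→14 6:i→15,v→5,c→16 7:i→13,v→17,c→8 8:i→14,v→18,c→8 9:i→19,v→20,c→9 10:i→10,v→18,c→21 11:i→22,v→21,c→23 12:i→12,v→10,c→21 13:i→24,v→25,c→14 14:i→10,v→18,c→14 15:i→15,v→10,c→23 16:i→26,v→27,c→16 17:i→25,v→17,c→18 18:i→18,v→18,c→18 19:i→26,v→28,c→19 20:i→29,v→30,c→8 21:i→31,v→18,c→21 22:i→32,v→31,c→33 23:i→34,v→21,c→23 24:i→24,v→35,c→21 25:i→32,v→25,c→18 26:i→26,v→36,c→37 27:i→38,v→39,c→14 28:i→18,v→40,c→36 29:i→38,v→40,c→14 30:i→41,v→42,c→8 31:i→35,v→18,c→31 32:i→32,v→35,c→18 33:i→43,v→31,c→33 34:i→43,v→36,c→34 35:i→35,v→18,c→18 36:i→18,v→18,c→36 37:i→34,v→36,c→37 38:i→38,v→36,c→21 39:i→44,v→45,c→14 40:i→18,v→46,c→36 41:i→44,v→46,c→14 42:i→47,v→42,c→18 43:i→43,v→48,c→18 44:i→44,v→48,c→21 45:i→43,v→45,c→18 46:i→18,v→46,c→18 47:i→43,v→46,c→18 48:i→18,v→18,c→18 (ε-aug+det+¬).
'vcv': |S_i|=[63, 47, 15, 3] end={s10,s17,s71} ∉↓L; 3/3 deletions ∈↓L.
'iivv': run [63, 52, 31, 10, 3] end={s10,s17,s71} rej; 4/4 deletions ∈↓L.
'vvvc': |S_i|=[63, 47, 36, 16, 3] end={s10,s17,s71} — reject; 4/4 single-dels accept.
'ccivi': N↓-sim [63, 60, 44, 29, 12, 4] end={s10,s17,s64,s71} — reject; 5/5 deletions ∈↓L.
'iiciic': run [63, 52, 31, 19, 13, 7, 3] end={s10,s17,s71} rej; 6/6 single-dels accept.
5 words, ⪯-incomp.


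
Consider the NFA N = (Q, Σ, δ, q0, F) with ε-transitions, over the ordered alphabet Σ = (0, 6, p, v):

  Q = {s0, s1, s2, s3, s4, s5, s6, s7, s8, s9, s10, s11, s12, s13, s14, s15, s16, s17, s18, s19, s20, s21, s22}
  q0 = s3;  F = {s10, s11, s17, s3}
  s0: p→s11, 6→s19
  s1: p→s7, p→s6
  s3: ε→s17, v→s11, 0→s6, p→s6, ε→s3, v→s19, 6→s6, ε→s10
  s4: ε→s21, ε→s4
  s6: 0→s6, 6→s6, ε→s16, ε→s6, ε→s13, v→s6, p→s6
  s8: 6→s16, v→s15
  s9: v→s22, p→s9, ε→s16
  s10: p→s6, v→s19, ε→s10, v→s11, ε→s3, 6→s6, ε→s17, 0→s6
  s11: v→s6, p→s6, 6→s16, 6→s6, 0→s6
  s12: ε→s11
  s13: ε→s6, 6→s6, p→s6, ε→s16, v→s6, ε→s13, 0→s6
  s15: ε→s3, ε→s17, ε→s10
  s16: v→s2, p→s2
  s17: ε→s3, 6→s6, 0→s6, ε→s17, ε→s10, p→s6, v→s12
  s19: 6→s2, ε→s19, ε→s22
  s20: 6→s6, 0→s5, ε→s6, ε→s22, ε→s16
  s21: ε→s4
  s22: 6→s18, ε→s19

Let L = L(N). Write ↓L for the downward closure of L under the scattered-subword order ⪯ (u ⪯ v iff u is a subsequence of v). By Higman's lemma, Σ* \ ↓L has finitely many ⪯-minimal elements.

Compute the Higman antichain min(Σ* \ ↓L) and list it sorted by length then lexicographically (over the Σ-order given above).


|Q|=23, |F|=4, |δ|=70 (29 ε).
min D↑ (3 st, q0=0, F={1}): 0:0→1,6→1,p→1,v→2 1:0→1,6→1,p→1,v→1 2:0→1,6→1,p→1,v→1.
'0': |S_i|=[12, 4] end={s13,s16,s2,s6} rej; 1/1 del acc.
'6': |S_i|=[12, 5] end={s13,s16,s18,s2,s6} ∉↓L; 1/1 del acc.
'p': |S_i|=[12, 4] end={s13,s16,s2,s6} — reject; 1/1 single-dels accept.
'vv': N↓-sim [12, 9, 4] end={s13,s16,s2,s6} rej; 2/2 del acc.
4 obstructions.

Antichain: [0, 6, p, vv].


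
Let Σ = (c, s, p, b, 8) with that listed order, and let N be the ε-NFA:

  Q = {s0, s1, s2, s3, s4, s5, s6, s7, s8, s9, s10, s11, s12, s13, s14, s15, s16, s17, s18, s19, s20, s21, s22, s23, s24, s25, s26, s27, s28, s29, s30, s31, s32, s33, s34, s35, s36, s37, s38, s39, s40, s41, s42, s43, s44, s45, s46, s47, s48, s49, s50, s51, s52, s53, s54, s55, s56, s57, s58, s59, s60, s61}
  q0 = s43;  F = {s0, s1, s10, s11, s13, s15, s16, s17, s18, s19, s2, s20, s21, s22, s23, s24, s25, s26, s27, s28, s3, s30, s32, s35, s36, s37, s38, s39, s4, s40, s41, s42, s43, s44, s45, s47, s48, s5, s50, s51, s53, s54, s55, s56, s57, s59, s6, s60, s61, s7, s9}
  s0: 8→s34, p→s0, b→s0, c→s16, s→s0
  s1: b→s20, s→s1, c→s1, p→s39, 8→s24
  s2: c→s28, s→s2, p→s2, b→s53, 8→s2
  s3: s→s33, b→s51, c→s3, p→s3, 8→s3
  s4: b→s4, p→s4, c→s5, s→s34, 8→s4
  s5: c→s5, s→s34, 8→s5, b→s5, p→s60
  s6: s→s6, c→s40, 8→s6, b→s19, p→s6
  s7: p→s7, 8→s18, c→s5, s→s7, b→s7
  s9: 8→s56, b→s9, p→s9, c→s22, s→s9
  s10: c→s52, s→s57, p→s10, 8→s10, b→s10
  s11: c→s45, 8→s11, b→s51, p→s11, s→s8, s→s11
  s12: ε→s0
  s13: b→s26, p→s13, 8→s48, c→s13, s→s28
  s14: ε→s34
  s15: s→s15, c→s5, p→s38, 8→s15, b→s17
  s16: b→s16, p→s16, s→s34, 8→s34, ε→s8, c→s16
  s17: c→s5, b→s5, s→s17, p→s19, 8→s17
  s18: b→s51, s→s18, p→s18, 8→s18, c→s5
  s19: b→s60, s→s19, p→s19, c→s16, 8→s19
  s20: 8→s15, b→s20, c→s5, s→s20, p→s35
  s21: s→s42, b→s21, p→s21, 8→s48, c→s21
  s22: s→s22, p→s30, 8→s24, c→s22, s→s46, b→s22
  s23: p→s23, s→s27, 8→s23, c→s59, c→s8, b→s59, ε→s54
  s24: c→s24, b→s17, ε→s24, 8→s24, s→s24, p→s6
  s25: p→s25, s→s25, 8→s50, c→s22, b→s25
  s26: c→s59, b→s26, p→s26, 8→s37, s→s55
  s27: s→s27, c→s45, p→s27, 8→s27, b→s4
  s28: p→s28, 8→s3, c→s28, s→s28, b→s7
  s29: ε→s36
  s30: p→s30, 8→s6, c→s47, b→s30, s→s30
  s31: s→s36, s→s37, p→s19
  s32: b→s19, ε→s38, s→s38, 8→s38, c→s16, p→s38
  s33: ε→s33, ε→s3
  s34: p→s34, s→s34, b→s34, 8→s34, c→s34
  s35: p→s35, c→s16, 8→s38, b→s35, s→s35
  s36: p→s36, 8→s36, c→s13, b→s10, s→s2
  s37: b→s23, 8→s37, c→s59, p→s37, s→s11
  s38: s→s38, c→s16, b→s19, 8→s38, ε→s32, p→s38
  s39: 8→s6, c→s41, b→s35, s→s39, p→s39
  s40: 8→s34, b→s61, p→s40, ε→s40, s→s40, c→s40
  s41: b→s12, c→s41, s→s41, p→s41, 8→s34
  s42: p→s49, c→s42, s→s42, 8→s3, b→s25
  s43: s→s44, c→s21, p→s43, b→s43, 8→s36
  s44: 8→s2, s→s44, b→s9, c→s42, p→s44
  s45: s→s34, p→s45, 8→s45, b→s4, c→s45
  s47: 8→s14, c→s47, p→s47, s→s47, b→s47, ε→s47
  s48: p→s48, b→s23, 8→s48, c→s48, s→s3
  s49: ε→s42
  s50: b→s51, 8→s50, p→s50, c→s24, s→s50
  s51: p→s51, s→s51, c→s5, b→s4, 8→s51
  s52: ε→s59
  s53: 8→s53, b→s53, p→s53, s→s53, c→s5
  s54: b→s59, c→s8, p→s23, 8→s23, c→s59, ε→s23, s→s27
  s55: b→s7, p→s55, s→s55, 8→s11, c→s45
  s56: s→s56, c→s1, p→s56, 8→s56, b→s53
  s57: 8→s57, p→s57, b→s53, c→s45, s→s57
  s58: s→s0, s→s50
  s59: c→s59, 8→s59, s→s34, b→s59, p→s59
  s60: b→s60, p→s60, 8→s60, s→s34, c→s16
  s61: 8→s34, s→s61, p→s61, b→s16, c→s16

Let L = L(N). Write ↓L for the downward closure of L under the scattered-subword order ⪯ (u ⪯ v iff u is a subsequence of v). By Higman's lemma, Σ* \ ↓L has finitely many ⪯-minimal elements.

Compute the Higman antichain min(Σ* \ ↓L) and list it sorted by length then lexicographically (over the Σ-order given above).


|Q|=62, |F|=51, |δ|=284 (15 ε).
min D↑ (50 st, q0=0, F={30}): 0:c→1,s→2,p→0,b→0,8→3 1:c→1,s→4,p→1,b→1,8→5 2:c→4,s→2,p→2,b→6,8→7 3:c→8,s→7,p→3,b→9,8→3 4:c→4,s→4,p→4,b→10,8→11 5:c→5,s→11,p→5,b→12,8→5 6:c→13,s→6,p→6,b→6,8→14 7:c→15,s→7,p→7,b→16,8→7 8:c→8,s→15,p→8,b→17,8→5 9:c→18,s→19,p→9,b→9,8→9 10:c→13,s→10,p→10,b→10,8→20 11:c→11,s→11,p→11,b→21,8→11 12:c→18,s→22,p→12,b→18,8→12 13:c→13,s→13,p→23,b→13,8→24 14:c→25,s→14,p→14,b→16,8→14 15:c→15,s→15,p→15,b→26,8→11 16:c→27,s→16,p→16,b→16,8→16 17:c→18,s→28,p→17,b→17,8→29 18:c→18,s→30,p→18,b→18,8→18 19:c→31,s→19,p→19,b→16,8→19 20:c→24,s→20,p→20,b→21,8→20 21:c→27,s→21,p→21,b→32,8→21 22:c→31,s→22,p→22,b→32,8→22 23:c→33,s→23,p→23,b→23,8→34 24:c→24,s→24,p→34,b→35,8→24 25:c→25,s→25,p→36,b→37,8→24 26:c→27,s→26,p→26,b→26,8→38 27:c→27,s→30,p→39,b→27,8→27 28:c→31,s→28,p→28,b→26,8→40 29:c→18,s→40,p→29,b→12,8→29 30:c→30,s→30,p→30,b→30,8→30 31:c→31,s→30,p→31,b→32,8→31 32:c→27,s→30,p→32,b→32,8→32 33:c→33,s→33,p→33,b→33,8→30 34:c→41,s→34,p→34,b→42,8→34 35:c→27,s→35,p→42,b→27,8→35 36:c→43,s→36,p→36,b→44,8→34 37:c→27,s→37,p→44,b→37,8→45 38:c→27,s→38,p→38,b→21,8→38 39:c→46,s→30,p→39,b→39,8→39 40:c→31,s→40,p→40,b→21,8→40 41:c→41,s→41,p→41,b→47,8→30 42:c→46,s→42,p→42,b→39,8→42 43:c→43,s→43,p→43,b→48,8→30 44:c→46,s→44,p→44,b→44,8→49 45:c→27,s→45,p→49,b→35,8→45 46:c→46,s→30,p→46,b→46,8→30 47:c→46,s→47,p→47,b→46,8→30 48:c→46,s→48,p→48,b→48,8→30 49:c→46,s→49,p→49,b→42,8→49 [Hopcroft].
'8bcs': N↓-sim [59, 48, 32, 9, 1] end={s34} ∉↓L; 4/4 single-dels accept.
'c8bbs': |S_i|=[59, 50, 29, 15, 7, 1] end={s34} ∉↓L; 5/5 single-dels accept.
'sbcpc8': run [59, 47, 35, 26, 18, 10, 2] end={s14,s34} — reject; 6/6 del acc.
3 words, ⪯-incomp.

min(Σ*\↓L) = [8bcs, c8bbs, sbcpc8].


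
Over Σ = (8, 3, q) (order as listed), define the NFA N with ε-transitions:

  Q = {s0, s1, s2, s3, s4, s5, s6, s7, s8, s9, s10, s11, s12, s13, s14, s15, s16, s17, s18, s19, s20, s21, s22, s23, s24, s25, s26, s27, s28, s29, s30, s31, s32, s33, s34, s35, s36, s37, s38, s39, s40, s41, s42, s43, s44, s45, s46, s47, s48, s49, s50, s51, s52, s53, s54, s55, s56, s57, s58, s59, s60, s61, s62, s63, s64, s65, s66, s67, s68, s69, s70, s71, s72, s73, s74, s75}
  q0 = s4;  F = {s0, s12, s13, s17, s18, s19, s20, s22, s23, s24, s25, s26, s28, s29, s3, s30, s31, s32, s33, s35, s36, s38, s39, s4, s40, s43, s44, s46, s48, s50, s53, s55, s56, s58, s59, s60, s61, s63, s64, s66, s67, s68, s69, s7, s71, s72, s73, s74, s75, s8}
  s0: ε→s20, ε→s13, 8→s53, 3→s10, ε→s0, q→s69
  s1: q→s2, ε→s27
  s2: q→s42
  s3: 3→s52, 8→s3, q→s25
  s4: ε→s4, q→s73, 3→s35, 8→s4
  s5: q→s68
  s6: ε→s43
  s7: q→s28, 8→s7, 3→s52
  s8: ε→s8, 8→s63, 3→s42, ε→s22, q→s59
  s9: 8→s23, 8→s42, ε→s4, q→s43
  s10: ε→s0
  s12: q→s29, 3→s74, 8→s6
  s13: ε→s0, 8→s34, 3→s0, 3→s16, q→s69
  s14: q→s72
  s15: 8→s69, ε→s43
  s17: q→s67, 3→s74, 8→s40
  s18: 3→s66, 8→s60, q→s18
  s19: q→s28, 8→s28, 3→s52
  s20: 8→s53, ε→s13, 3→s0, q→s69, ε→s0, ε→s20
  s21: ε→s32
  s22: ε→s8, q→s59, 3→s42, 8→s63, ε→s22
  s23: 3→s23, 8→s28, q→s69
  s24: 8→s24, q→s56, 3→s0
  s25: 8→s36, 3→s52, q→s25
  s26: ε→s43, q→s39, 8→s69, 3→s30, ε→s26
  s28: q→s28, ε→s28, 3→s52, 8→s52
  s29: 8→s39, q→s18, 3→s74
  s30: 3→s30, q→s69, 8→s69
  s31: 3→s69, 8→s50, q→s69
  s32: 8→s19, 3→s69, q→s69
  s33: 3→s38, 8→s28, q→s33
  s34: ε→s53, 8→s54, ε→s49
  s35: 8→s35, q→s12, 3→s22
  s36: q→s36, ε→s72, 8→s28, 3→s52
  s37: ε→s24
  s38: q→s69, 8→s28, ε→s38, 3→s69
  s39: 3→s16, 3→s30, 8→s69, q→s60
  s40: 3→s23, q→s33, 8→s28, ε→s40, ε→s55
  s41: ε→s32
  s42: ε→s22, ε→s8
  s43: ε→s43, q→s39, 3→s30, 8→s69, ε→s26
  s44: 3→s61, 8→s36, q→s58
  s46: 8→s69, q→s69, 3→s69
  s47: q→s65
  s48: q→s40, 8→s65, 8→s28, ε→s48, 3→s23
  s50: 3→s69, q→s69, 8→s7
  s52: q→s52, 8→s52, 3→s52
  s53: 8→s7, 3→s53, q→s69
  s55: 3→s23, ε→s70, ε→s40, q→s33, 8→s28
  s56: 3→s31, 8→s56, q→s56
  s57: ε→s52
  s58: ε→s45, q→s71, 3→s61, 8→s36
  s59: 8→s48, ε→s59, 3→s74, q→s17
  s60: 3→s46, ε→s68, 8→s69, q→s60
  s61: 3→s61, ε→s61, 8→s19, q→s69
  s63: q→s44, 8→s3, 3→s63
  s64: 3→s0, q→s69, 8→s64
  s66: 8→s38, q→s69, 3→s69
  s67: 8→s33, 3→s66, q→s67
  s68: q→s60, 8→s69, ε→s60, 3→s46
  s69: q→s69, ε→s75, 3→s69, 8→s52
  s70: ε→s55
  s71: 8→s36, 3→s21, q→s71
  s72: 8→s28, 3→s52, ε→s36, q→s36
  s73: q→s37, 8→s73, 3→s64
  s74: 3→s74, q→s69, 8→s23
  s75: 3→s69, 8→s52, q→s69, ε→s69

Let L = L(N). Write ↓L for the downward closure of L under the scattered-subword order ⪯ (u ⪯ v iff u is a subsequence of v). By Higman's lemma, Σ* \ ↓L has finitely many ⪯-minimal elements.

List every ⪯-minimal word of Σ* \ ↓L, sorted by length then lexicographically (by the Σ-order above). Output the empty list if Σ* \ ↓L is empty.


A = [q3q8, 33883, 3q888, qq3883, qqq338].

|Q|=76, |F|=50, |δ|=212 (46 ε).
min D↑ (43 st, q0=0, F={24}): 0:8→0,3→1,q→2 1:8→1,3→3,q→4 2:8→2,3→5,q→6 3:8→7,3→3,q→8 4:8→9,3→10,q→11 5:8→5,3→12,q→13 6:8→6,3→12,q→14 7:8→15,3→7,q→16 8:8→17,3→10,q→18 9:8→13,3→19,q→20 10:8→21,3→10,q→13 11:8→20,3→10,q→22 12:8→23,3→12,q→13 13:8→24,3→13,q→13 14:8→14,3→25,q→14 15:8→15,3→24,q→26 16:8→27,3→28,q→29 17:8→30,3→21,q→31 18:8→31,3→10,q→32 19:8→13,3→19,q→13 20:8→13,3→19,q→33 21:8→30,3→21,q→13 22:8→33,3→34,q→22 23:8→35,3→23,q→13 24:8→24,3→24,q→24 25:8→36,3→13,q→13 26:8→27,3→24,q→26 27:8→30,3→24,q→27 28:8→37,3→28,q→13 29:8→27,3→28,q→38 30:8→24,3→24,q→30 31:8→30,3→21,q→39 32:8→39,3→34,q→32 33:8→13,3→40,q→33 34:8→41,3→13,q→13 35:8→35,3→24,q→30 36:8→35,3→13,q→13 37:8→30,3→24,q→30 38:8→27,3→42,q→38 39:8→30,3→41,q→39 40:8→13,3→13,q→13 41:8→30,3→13,q→13 42:8→37,3→13,q→13 (ε-aug+det+¬).
'q3q8': N↓-sim [63, 56, 27, 4, 1] end={s52} — reject; 4/4 deletions ∈↓L.
'33883': N↓-sim [63, 58, 45, 30, 10, 1] end={s52} rej; 5/5 single-dels accept.
'3q888': run [63, 58, 40, 24, 5, 1] end={s52} ∉↓L; 5/5 del acc.
'qq3883': run [63, 56, 46, 26, 13, 4, 1] end={s52} ∉↓L; 6/6 deletions ∈↓L.
'qqq338': run [63, 56, 46, 23, 13, 3, 1] end={s52} ∉↓L; 6/6 single-dels accept.
5 minimals (antichain).


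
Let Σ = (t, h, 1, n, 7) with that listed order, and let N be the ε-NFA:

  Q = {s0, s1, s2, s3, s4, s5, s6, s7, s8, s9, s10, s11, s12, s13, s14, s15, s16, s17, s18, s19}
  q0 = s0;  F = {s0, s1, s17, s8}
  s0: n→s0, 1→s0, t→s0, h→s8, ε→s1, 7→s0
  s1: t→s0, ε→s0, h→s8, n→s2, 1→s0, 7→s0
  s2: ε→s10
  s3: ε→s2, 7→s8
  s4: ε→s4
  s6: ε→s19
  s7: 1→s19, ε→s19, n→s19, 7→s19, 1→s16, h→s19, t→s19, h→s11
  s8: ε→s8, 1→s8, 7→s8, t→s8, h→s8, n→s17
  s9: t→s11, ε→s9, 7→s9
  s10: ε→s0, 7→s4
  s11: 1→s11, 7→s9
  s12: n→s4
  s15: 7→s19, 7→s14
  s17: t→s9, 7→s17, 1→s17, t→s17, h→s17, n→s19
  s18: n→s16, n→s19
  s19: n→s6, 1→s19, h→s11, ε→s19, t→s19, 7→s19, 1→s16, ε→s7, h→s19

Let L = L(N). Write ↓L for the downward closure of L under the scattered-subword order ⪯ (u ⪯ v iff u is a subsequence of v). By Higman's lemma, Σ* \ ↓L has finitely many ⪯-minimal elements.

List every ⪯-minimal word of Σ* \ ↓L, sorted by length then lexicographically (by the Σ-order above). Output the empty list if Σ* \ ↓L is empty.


|Q|=20, |F|=4, |δ|=58 (12 ε).
min D↑ (4 st, q0=0, F={3}): 0:t→0,h→1,1→0,n→0,7→0 1:t→1,h→1,1→1,n→2,7→1 2:t→2,h→2,1→2,n→3,7→2 3:t→3,h→3,1→3,n→3,7→3 [Hopcroft].
'hnn': N↓-sim [13, 8, 7, 6] end={s11,s16,s19,s6,s7,s9} — reject; 3/3 del acc.
1 words, ⪯-incomp.

min(Σ*\↓L) = [hnn].


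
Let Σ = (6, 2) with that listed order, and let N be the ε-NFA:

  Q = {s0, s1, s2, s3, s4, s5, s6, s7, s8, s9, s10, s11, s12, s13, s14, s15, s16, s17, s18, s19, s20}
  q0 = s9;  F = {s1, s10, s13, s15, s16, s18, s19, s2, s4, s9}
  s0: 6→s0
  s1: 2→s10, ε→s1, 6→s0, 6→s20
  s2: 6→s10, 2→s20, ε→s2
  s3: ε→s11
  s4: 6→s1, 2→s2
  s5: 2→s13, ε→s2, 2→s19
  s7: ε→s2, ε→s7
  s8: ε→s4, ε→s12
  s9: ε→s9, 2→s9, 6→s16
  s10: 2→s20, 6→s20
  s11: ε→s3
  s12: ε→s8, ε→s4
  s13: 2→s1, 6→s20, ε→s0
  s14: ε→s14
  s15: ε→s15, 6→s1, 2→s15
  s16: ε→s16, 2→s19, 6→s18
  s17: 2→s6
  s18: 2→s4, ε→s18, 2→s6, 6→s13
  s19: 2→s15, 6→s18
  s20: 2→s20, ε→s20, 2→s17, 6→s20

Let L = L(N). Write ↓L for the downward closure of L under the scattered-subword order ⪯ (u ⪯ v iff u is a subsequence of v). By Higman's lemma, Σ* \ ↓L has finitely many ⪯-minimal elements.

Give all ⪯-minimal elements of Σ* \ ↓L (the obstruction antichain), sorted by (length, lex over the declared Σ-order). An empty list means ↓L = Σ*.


|Q|=21, |F|=10, |δ|=47 (18 ε).
min D↑ (11 st, q0=0, F={7}): 0:6→1,2→0 1:6→2,2→3 2:6→4,2→5 3:6→2,2→6 4:6→7,2→8 5:6→8,2→9 6:6→8,2→6 7:6→7,2→7 8:6→7,2→10 9:6→10,2→7 10:6→7,2→7 [Hopcroft].
'6666': |S_i|=[14, 13, 10, 7, 4] end={s0,s17,s20,s6} ∉↓L; 4/4 single-dels accept.
'66222': run [14, 13, 10, 8, 5, 3] end={s17,s20,s6} rej; 5/5 del acc.
'62266': run [14, 13, 12, 9, 6, 4] end={s0,s17,s20,s6} — reject; 5/5 del acc.
'622622': |S_i|=[14, 13, 12, 9, 6, 4, 3] end={s17,s20,s6} — reject; 6/6 deletions ∈↓L.
4 obstructions.

min(Σ*\↓L) = [6666, 66222, 62266, 622622].


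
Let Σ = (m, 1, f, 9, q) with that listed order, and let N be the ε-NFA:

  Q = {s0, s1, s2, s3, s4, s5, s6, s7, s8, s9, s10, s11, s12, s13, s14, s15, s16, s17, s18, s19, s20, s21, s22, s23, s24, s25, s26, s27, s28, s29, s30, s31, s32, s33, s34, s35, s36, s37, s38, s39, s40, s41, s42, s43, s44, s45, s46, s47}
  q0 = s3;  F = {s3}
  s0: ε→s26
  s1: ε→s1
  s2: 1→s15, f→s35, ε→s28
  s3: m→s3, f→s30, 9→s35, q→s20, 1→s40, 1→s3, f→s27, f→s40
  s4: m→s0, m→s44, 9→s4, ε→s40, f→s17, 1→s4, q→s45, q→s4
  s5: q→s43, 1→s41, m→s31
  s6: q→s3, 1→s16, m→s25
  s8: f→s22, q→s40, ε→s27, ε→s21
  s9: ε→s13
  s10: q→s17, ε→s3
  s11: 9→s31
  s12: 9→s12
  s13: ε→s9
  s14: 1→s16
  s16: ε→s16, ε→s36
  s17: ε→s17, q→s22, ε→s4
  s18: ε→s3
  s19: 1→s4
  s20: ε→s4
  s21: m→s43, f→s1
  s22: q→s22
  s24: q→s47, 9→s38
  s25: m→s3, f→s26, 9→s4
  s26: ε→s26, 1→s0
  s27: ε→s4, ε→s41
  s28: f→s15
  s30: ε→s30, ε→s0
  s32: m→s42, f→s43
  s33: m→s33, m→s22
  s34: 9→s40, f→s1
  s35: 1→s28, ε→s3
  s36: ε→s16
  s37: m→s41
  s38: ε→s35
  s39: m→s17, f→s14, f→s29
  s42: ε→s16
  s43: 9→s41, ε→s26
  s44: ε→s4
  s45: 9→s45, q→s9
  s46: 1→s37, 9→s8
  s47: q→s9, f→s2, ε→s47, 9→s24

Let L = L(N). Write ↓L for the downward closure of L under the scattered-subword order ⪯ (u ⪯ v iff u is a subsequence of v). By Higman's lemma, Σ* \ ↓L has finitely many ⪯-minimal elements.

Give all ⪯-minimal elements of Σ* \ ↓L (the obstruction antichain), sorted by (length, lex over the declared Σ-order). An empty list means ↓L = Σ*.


min(Σ*\↓L) = [f, q].

|Q|=48, |F|=1, |δ|=87 (27 ε).
min D↑ (2 st, q0=0, F={1}): 0:m→0,1→0,f→1,9→0,q→1 1:m→1,1→1,f→1,9→1,q→1 [Hopcroft].
'f': N↓-sim [18, 14] end={s0,s13,s15,s17,s22,s26,s27,s30,s4,s40,s41,s44,…} ∉↓L; 1/1 del acc.
'q': run [18, 11] end={s0,s13,s17,s20,s22,s26,s4,s40,s44,s45,s9} ∉↓L; 1/1 del acc.
2 obstructions.


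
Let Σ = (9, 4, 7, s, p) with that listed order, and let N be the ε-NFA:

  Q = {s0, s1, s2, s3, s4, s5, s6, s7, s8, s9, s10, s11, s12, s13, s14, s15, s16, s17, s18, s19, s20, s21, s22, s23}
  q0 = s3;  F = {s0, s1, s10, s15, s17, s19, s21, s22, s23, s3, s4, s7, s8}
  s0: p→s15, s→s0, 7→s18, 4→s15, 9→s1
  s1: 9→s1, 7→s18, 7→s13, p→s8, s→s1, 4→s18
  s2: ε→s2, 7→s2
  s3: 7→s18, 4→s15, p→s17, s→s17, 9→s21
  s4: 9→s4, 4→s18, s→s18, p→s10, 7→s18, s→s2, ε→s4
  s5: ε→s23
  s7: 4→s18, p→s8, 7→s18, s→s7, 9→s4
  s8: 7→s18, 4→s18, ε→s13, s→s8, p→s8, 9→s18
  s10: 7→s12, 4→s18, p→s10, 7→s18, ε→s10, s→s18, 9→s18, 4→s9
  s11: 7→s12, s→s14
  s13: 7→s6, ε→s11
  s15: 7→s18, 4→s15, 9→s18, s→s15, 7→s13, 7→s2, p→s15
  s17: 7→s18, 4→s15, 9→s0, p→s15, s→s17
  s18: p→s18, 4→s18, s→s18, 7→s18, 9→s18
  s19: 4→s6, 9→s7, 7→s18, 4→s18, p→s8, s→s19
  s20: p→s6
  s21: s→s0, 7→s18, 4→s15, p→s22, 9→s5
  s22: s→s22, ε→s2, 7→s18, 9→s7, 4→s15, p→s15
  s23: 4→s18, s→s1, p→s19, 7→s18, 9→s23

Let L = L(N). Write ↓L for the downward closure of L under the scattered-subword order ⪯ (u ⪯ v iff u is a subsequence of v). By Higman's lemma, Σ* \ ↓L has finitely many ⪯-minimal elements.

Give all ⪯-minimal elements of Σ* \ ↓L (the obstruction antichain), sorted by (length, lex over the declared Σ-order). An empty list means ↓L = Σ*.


Antichain: [7, 49, 994, sp9, pp9, 9p99s].

|Q|=24, |F|=13, |δ|=89 (7 ε).
min D↑ (14 st, q0=0, F={3}): 0:9→1,4→2,7→3,s→4,p→4 1:9→5,4→2,7→3,s→6,p→7 2:9→3,4→2,7→3,s→2,p→2 3:9→3,4→3,7→3,s→3,p→3 4:9→6,4→2,7→3,s→4,p→2 5:9→5,4→3,7→3,s→8,p→9 6:9→8,4→2,7→3,s→6,p→2 7:9→10,4→2,7→3,s→7,p→2 8:9→8,4→3,7→3,s→8,p→11 9:9→10,4→3,7→3,s→9,p→11 10:9→12,4→3,7→3,s→10,p→11 11:9→3,4→3,7→3,s→11,p→11 12:9→12,4→3,7→3,s→3,p→13 13:9→3,4→3,7→3,s→3,p→13.
'7': N↓-sim [22, 7] end={s11,s12,s13,s14,s18,s2,s6} rej; 1/1 del acc.
'49': run [22, 9, 1] end={s18} ∉↓L; 2/2 single-dels accept.
'994': run [22, 20, 16, 3] end={s18,s6,s9} rej; 3/3 del acc.
'sp9': N↓-sim [22, 18, 11, 1] end={s18} ∉↓L; 3/3 single-dels accept.
'pp9': |S_i|=[22, 18, 11, 1] end={s18} ∉↓L; 3/3 del acc.
'9p99s': run [22, 20, 15, 12, 6, 2] end={s18,s2} rej; 5/5 deletions ∈↓L.
6 minimals (antichain).


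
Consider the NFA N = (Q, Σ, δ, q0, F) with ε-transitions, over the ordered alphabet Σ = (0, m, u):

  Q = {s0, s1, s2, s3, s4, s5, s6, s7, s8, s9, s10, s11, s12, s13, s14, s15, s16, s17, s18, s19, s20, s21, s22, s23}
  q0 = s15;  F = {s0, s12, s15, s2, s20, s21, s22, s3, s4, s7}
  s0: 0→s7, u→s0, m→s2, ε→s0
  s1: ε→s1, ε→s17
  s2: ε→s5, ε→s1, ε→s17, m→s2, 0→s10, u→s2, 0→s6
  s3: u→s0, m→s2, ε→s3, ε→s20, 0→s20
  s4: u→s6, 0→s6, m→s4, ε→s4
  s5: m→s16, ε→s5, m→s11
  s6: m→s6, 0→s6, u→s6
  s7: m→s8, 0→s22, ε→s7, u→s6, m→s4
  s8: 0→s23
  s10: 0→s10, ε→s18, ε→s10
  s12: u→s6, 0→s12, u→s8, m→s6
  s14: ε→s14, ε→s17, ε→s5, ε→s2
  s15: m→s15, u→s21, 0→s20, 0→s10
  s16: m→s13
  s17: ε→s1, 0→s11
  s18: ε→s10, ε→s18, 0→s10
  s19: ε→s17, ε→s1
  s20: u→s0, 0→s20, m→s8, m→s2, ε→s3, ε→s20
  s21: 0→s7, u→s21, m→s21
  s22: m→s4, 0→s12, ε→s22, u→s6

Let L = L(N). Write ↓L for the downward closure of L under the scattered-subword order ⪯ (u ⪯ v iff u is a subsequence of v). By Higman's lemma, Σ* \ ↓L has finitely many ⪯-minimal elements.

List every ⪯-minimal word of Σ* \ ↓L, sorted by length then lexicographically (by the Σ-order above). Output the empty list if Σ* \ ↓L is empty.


|Q|=24, |F|=10, |δ|=70 (25 ε).
min D↑ (10 st, q0=0, F={6}): 0:0→1,m→0,u→2 1:0→1,m→3,u→4 2:0→5,m→2,u→2 3:0→6,m→3,u→3 4:0→5,m→3,u→4 5:0→7,m→8,u→6 6:0→6,m→6,u→6 7:0→9,m→8,u→6 8:0→6,m→8,u→6 9:0→9,m→6,u→6 (ε-aug+det+¬).
'0m0': |S_i|=[21, 19, 13, 5] end={s10,s11,s18,s23,s6} rej; 3/3 del acc.
'u0u': |S_i|=[21, 18, 10, 3] end={s23,s6,s8} ∉↓L; 3/3 deletions ∈↓L.
'u000m': N↓-sim [21, 18, 10, 8, 6, 1] end={s6} — reject; 5/5 deletions ∈↓L.
3 obstructions.

Antichain: [0m0, u0u, u000m].


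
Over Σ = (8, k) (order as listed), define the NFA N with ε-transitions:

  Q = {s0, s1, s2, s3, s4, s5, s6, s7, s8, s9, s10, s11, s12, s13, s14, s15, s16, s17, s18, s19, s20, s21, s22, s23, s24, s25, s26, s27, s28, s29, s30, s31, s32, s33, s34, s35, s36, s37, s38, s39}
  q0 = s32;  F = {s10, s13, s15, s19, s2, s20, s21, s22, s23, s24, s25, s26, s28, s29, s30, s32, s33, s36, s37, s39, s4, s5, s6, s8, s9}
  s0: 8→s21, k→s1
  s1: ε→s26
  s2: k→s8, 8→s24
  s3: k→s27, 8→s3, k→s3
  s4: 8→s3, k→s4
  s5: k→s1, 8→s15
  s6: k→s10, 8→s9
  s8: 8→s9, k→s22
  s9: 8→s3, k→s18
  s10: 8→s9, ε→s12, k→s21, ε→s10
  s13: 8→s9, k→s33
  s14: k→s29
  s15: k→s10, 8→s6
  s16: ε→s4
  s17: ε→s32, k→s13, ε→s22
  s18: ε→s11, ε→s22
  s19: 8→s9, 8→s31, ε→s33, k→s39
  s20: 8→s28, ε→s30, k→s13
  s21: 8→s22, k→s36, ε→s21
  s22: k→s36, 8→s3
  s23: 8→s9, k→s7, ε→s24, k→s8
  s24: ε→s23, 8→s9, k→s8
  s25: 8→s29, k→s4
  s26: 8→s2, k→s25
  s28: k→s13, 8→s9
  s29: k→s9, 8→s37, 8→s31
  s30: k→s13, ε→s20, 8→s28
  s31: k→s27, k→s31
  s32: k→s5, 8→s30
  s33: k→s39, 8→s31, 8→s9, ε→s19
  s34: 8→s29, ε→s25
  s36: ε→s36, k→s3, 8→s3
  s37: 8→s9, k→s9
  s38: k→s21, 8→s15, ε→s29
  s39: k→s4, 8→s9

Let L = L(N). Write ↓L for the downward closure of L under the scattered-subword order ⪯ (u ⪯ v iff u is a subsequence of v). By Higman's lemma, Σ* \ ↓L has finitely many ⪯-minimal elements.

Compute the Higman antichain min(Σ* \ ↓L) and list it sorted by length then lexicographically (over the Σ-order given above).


Antichain: [8888, 8k88, kkkk8, 888kkk, 8k8kkk, k8kkkk].

|Q|=40, |F|=25, |δ|=84 (18 ε).
min D↑ (23 st, q0=0, F={13}): 0:8→1,k→2 1:8→3,k→4 2:8→5,k→6 3:8→7,k→4 4:8→7,k→8 5:8→9,k→10 6:8→11,k→12 7:8→13,k→14 8:8→7,k→15 9:8→7,k→10 10:8→7,k→16 11:8→17,k→18 12:8→19,k→20 13:8→13,k→13 14:8→13,k→21 15:8→7,k→20 16:8→14,k→21 17:8→7,k→18 18:8→7,k→14 19:8→22,k→7 20:8→13,k→20 21:8→13,k→13 22:8→7,k→7.
'8888': N↓-sim [33, 28, 23, 8, 2] end={s27,s3} ∉↓L; 4/4 deletions ∈↓L.
'8k88': run [33, 28, 18, 8, 2] end={s27,s3} rej; 4/4 deletions ∈↓L.
'kkkk8': N↓-sim [33, 29, 25, 16, 9, 2] end={s27,s3} — reject; 5/5 del acc.
'888kkk': N↓-sim [33, 28, 23, 8, 7, 4, 3] end={s27,s3,s31} ∉↓L; 6/6 single-dels accept.
'8k8kkk': run [33, 28, 18, 8, 7, 4, 3] end={s27,s3,s31} rej; 6/6 del acc.
'k8kkkk': |S_i|=[33, 29, 20, 13, 8, 4, 3] end={s27,s3,s31} — reject; 6/6 deletions ∈↓L.
6 obstructions.


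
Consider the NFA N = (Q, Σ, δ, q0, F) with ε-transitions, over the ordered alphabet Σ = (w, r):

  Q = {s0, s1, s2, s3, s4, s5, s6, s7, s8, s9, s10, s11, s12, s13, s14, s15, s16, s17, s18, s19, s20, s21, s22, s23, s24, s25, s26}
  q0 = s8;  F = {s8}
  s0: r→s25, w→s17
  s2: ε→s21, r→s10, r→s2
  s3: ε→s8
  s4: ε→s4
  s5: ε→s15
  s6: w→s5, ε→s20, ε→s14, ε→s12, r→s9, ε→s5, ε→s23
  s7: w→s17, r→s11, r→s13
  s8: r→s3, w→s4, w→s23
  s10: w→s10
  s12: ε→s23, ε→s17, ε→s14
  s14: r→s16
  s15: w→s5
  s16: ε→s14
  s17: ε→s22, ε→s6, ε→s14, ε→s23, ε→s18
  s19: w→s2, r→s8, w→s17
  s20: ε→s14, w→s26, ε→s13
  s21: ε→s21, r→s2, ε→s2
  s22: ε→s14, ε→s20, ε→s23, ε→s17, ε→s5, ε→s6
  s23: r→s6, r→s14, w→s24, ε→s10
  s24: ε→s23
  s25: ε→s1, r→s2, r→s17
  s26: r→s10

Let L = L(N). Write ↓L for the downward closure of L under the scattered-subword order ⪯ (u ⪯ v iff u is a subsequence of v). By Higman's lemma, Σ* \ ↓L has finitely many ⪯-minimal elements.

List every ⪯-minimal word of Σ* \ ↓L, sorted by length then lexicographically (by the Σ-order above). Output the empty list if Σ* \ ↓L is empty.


Antichain: [w].

|Q|=27, |F|=1, |δ|=57 (31 ε).
min D↑ (2 st, q0=0, F={1}): 0:w→1,r→0 1:w→1,r→1.
'w': |S_i|=[19, 17] end={s10,s12,s13,s14,s15,s16,s17,s18,s20,s22,s23,s24,…} ∉↓L; 1/1 deletions ∈↓L.
1 obstructions.


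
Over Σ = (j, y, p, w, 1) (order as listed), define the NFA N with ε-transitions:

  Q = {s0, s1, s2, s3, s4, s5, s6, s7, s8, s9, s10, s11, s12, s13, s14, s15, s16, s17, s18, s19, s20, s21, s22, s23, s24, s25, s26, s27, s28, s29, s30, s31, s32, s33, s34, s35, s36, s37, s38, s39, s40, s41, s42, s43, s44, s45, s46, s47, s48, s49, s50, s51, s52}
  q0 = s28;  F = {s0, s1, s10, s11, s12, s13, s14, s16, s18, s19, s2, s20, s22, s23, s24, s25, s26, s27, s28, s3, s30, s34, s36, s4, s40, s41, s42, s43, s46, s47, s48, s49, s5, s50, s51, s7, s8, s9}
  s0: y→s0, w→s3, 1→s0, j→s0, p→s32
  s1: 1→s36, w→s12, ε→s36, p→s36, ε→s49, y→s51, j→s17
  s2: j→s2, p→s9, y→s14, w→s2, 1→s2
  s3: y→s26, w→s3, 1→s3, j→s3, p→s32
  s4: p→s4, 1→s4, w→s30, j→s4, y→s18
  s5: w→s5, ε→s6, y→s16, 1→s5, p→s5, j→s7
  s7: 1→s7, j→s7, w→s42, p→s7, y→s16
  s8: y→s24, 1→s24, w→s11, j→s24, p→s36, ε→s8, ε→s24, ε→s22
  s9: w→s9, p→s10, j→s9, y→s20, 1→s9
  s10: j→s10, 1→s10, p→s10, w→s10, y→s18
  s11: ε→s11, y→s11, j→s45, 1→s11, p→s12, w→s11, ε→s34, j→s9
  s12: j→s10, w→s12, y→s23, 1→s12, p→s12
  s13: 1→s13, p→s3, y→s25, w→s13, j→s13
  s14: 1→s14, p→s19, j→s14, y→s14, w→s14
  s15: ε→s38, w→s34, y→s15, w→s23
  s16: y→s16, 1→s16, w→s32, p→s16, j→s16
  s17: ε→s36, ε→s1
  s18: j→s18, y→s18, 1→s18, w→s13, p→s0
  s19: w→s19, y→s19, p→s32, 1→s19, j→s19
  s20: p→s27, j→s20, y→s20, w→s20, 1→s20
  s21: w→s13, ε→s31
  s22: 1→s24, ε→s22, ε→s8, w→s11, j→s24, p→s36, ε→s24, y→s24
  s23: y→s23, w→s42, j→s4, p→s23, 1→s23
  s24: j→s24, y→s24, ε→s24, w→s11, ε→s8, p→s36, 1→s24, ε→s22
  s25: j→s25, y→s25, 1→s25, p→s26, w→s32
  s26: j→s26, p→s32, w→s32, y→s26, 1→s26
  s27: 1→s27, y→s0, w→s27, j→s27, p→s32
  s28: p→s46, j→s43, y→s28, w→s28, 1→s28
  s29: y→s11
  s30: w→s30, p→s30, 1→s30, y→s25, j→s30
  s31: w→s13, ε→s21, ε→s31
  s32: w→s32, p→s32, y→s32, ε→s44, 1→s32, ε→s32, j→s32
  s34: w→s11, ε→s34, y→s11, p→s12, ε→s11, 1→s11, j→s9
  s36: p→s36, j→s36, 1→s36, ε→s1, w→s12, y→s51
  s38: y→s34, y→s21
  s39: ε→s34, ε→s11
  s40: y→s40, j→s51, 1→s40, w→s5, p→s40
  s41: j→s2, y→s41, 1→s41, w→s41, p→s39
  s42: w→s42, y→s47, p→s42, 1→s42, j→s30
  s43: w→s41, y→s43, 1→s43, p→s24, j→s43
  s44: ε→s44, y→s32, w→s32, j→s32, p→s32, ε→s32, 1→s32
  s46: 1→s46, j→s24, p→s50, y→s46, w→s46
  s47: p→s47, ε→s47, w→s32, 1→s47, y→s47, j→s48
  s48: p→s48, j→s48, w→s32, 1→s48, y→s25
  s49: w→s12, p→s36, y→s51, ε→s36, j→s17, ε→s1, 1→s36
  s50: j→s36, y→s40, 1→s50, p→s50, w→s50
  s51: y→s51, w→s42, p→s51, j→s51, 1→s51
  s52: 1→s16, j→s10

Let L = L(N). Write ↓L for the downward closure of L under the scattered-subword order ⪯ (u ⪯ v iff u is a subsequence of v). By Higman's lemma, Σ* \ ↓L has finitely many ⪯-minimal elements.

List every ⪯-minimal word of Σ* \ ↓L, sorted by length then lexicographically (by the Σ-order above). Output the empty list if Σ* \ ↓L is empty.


A = [jwjypp, ppywyw].

|Q|=53, |F|=38, |δ|=243 (32 ε).
min D↑ (34 st, q0=0, F={27}): 0:j→1,y→0,p→2,w→0,1→0 1:j→1,y→1,p→3,w→4,1→1 2:j→3,y→2,p→5,w→2,1→2 3:j→3,y→3,p→6,w→7,1→3 4:j→8,y→4,p→7,w→4,1→4 5:j→6,y→9,p→5,w→5,1→5 6:j→6,y→10,p→6,w→11,1→6 7:j→12,y→7,p→11,w→7,1→7 8:j→8,y→13,p→12,w→8,1→8 9:j→10,y→9,p→9,w→14,1→9 10:j→10,y→10,p→10,w→15,1→10 11:j→16,y→17,p→11,w→11,1→11 12:j→12,y→18,p→16,w→12,1→12 13:j→13,y→13,p→19,w→13,1→13 14:j→20,y→21,p→14,w→14,1→14 15:j→22,y→23,p→15,w→15,1→15 16:j→16,y→24,p→16,w→16,1→16 17:j→25,y→17,p→17,w→15,1→17 18:j→18,y→18,p→26,w→18,1→18 19:j→19,y→19,p→27,w→19,1→19 20:j→20,y→21,p→20,w→15,1→20 21:j→21,y→21,p→21,w→27,1→21 22:j→22,y→28,p→22,w→22,1→22 23:j→29,y→23,p→23,w→27,1→23 24:j→24,y→24,p→30,w→31,1→24 25:j→25,y→24,p→25,w→22,1→25 26:j→26,y→30,p→27,w→26,1→26 27:j→27,y→27,p→27,w→27,1→27 28:j→28,y→28,p→32,w→27,1→28 29:j→29,y→28,p→29,w→27,1→29 30:j→30,y→30,p→27,w→33,1→30 31:j→31,y→28,p→33,w→31,1→31 32:j→32,y→32,p→27,w→27,1→32 33:j→33,y→32,p→27,w→33,1→33 (ε-aug+det+¬).
'jwjypp': |S_i|=[44, 38, 27, 19, 12, 7, 2] end={s32,s44} ∉↓L; 6/6 deletions ∈↓L.
'ppywyw': run [44, 39, 28, 20, 14, 7, 2] end={s32,s44} ∉↓L; 6/6 del acc.
2 minimals (antichain).
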